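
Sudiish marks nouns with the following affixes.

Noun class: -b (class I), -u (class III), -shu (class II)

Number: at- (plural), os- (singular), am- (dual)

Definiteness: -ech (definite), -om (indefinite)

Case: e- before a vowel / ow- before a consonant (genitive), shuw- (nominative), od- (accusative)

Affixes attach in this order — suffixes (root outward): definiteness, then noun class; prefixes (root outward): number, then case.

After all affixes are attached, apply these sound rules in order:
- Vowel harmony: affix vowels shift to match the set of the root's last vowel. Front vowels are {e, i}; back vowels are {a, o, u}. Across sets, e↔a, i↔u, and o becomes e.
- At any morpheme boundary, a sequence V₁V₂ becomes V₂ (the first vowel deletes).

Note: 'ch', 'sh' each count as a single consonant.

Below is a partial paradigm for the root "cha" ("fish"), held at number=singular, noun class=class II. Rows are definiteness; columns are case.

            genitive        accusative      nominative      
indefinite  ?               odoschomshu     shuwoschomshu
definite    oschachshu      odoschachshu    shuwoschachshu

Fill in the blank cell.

Attach number singular os- → oscha.
Attach case genitive e- (before vowel 'o') → eoscha.
Attach definiteness indefinite -om → eoschaom.
Attach noun class class II -shu → eoschaomshu.
Apply vowel harmony: eoschaomshu → aoschaomshu.
Apply vowel deletion: aoschaomshu → oschomshu.

oschomshu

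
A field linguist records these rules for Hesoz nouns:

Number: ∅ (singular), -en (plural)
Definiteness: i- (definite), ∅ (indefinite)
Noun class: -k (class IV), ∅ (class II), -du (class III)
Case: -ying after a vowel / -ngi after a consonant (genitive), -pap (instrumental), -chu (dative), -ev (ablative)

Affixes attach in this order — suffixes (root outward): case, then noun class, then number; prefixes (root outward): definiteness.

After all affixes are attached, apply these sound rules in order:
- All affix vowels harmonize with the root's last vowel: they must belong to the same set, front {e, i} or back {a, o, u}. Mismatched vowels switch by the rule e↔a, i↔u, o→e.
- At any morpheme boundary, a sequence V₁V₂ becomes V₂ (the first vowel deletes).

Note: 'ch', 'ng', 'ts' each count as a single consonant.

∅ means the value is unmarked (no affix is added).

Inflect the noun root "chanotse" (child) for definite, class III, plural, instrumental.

ichanotsepepden

Attach case instrumental -pap → chanotsepap.
Attach noun class class III -du → chanotsepapdu.
Attach definiteness definite i- → ichanotsepapdu.
Attach number plural -en → ichanotsepapduen.
Apply vowel harmony: ichanotsepapduen → ichanotsepepdien.
Apply vowel deletion: ichanotsepepdien → ichanotsepepden.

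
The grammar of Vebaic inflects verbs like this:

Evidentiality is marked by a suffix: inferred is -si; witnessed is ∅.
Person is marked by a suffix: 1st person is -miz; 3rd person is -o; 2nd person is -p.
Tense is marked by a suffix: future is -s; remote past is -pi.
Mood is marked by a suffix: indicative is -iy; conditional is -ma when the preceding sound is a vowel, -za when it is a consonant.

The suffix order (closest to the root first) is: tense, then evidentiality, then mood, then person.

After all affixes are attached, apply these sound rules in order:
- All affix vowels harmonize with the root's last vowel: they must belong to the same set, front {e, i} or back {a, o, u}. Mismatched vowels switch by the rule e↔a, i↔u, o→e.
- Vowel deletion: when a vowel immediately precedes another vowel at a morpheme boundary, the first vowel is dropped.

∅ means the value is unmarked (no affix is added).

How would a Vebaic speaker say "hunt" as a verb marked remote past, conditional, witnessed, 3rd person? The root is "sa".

sapumo

Attach tense remote past -pi → sapi.
evidentiality = witnessed: zero marking, form stays sapi.
Attach mood conditional -ma (after vowel 'i') → sapima.
Attach person 3rd person -o → sapimao.
Apply vowel harmony: sapimao → sapumao.
Apply vowel deletion: sapumao → sapumo.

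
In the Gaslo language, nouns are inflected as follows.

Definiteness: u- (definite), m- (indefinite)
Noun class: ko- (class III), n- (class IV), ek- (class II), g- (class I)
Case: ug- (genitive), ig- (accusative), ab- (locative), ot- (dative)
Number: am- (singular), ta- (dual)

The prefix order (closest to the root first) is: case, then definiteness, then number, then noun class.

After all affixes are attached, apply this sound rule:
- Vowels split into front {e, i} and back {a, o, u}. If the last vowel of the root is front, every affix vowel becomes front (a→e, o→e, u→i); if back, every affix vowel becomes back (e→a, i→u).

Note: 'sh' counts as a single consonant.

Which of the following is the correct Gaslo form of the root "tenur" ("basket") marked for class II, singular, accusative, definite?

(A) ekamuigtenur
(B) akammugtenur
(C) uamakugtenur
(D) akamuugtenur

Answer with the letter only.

Attach case accusative ig- → igtenur.
Attach definiteness definite u- → uigtenur.
Attach number singular am- → amuigtenur.
Attach noun class class II ek- → ekamuigtenur.
Apply vowel harmony: ekamuigtenur → akamuugtenur.
So the correct form is akamuugtenur, option (D).
(A) ekamuigtenur is wrong: it fails to apply the sound rule(s).
(C) uamakugtenur is wrong: it has the affixes in the wrong order.
(B) akammugtenur is wrong: it uses indefinite instead of definite for definiteness.

D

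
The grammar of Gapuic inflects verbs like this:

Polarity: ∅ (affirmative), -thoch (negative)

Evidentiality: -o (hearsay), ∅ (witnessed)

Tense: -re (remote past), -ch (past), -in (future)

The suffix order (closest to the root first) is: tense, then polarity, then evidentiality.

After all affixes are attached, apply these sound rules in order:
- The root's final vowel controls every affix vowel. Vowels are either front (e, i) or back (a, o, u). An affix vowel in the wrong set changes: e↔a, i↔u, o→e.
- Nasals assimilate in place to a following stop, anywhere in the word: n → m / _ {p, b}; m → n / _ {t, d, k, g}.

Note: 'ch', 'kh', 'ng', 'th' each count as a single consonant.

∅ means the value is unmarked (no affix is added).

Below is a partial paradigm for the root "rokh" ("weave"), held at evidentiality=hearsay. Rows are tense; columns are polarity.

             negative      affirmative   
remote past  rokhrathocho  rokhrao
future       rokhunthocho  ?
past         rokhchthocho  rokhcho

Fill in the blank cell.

rokhuno

Attach tense future -in → rokhin.
polarity = affirmative: zero marking, form stays rokhin.
Attach evidentiality hearsay -o → rokhino.
Apply vowel harmony: rokhino → rokhuno.
Nasal assimilation: no change.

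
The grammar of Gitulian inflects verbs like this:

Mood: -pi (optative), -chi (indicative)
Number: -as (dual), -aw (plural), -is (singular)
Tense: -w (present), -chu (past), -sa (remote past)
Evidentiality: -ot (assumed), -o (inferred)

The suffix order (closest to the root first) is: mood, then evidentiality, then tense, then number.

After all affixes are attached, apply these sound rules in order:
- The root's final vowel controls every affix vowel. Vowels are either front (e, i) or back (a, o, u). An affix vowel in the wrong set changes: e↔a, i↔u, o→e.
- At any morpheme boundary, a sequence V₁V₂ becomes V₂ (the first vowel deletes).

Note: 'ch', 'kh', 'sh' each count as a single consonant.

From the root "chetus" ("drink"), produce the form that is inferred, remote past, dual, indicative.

chetuschosas

Attach mood indicative -chi → chetuschi.
Attach evidentiality inferred -o → chetuschio.
Attach tense remote past -sa → chetuschiosa.
Attach number dual -as → chetuschiosaas.
Apply vowel harmony: chetuschiosaas → chetuschuosaas.
Apply vowel deletion: chetuschuosaas → chetuschosas.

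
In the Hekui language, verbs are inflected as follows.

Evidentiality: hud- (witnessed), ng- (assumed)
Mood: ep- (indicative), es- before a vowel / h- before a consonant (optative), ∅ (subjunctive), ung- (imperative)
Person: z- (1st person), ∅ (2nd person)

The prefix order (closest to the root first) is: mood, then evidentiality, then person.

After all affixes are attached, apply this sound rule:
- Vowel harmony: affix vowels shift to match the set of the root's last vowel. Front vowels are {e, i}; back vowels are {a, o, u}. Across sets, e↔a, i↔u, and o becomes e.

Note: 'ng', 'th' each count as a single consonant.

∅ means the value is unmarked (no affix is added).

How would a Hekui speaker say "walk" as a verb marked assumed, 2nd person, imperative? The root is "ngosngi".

Attach mood imperative ung- → ungngosngi.
Attach evidentiality assumed ng- → ngungngosngi.
person = 2nd person: zero marking, form stays ngungngosngi.
Apply vowel harmony: ngungngosngi → ngingngosngi.

ngingngosngi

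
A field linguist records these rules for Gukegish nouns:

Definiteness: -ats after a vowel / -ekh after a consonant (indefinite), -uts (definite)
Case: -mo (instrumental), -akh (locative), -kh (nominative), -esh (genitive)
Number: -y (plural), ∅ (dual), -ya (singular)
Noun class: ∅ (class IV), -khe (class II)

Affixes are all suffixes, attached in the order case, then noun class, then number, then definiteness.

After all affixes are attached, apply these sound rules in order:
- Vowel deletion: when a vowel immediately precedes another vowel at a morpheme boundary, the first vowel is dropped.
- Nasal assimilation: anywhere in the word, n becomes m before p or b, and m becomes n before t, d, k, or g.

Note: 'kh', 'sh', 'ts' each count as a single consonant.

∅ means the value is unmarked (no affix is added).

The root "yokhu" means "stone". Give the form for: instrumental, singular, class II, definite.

Attach case instrumental -mo → yokhumo.
Attach noun class class II -khe → yokhumokhe.
Attach number singular -ya → yokhumokheya.
Attach definiteness definite -uts → yokhumokheyauts.
Apply vowel deletion: yokhumokheyauts → yokhumokheyuts.
Nasal assimilation: no change.

yokhumokheyuts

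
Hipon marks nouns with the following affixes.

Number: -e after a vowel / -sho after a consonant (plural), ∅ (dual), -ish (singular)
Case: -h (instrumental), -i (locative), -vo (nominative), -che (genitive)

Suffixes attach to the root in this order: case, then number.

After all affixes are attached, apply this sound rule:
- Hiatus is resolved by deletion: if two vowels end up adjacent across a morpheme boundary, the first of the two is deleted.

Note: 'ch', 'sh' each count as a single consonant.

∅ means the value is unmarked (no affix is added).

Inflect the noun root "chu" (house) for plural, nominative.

chuve

Attach case nominative -vo → chuvo.
Attach number plural -e (after vowel 'o') → chuvoe.
Apply vowel deletion: chuvoe → chuve.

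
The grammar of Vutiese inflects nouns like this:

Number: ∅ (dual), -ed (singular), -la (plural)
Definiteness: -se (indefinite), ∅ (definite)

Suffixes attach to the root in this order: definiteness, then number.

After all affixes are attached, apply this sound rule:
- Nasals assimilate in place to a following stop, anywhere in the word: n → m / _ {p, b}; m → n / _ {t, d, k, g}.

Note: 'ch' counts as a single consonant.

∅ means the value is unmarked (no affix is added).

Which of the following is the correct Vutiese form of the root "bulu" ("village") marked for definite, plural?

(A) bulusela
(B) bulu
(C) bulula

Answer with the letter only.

definiteness = definite: zero marking, form stays bulu.
Attach number plural -la → bulula.
Nasal assimilation: no change.
So the correct form is bulula, option (C).
(A) bulusela is wrong: it uses indefinite instead of definite for definiteness.
(B) bulu is wrong: it uses dual instead of plural for number.

C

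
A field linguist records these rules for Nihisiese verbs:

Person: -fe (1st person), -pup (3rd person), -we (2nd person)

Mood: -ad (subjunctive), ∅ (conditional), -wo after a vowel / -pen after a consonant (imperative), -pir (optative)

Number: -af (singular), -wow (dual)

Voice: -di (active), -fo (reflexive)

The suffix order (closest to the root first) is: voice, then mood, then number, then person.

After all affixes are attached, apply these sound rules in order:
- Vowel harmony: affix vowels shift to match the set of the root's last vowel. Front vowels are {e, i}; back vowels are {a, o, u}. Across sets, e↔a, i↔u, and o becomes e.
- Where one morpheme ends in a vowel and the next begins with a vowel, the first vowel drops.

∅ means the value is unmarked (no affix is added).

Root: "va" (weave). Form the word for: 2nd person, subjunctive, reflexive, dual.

vafadwowwa

Attach voice reflexive -fo → vafo.
Attach mood subjunctive -ad → vafoad.
Attach number dual -wow → vafoadwow.
Attach person 2nd person -we → vafoadwowwe.
Apply vowel harmony: vafoadwowwe → vafoadwowwa.
Apply vowel deletion: vafoadwowwa → vafadwowwa.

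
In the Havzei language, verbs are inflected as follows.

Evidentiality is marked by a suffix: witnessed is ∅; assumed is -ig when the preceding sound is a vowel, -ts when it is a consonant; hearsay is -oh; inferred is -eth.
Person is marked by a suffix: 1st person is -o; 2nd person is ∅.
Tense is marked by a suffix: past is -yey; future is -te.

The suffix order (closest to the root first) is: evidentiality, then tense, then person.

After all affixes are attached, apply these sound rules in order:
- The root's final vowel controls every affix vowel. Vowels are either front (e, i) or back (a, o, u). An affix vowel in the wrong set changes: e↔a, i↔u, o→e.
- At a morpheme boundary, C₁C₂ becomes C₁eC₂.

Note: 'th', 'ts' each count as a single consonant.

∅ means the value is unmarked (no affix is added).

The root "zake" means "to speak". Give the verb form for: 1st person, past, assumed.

zakeigeyeye

Attach evidentiality assumed -ig (after vowel 'e') → zakeig.
Attach tense past -yey → zakeigyey.
Attach person 1st person -o → zakeigyeyo.
Apply vowel harmony: zakeigyeyo → zakeigyeye.
Apply epenthesis: zakeigyeye → zakeigeyeye.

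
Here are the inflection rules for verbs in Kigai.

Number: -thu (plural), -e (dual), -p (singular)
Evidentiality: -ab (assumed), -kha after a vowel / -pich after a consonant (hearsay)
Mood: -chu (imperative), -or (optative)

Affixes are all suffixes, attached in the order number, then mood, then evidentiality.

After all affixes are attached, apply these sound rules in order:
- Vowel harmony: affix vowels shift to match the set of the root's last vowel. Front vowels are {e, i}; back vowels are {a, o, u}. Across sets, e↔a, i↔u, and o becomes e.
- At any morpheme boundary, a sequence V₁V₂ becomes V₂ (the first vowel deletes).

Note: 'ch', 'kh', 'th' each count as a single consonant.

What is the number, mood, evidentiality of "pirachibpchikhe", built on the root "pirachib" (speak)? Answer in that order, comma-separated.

Segment: pirachib-p-chu-kha.
number: -p → singular.
mood: -chu → imperative.
evidentiality: -kha/pich → hearsay.

singular, imperative, hearsay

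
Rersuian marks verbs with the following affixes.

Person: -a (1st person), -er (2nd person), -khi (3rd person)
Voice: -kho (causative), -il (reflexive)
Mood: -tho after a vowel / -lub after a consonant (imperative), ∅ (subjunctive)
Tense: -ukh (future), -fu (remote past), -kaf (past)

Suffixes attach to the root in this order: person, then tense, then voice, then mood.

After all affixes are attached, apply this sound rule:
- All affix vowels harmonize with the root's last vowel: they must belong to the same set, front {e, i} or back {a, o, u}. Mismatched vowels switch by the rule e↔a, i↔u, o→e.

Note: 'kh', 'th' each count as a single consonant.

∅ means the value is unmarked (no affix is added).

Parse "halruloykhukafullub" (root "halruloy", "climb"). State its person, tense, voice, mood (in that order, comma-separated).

3rd person, past, reflexive, imperative

Segment: halruloy-khi-kaf-il-lub.
person: -khi → 3rd person.
tense: -kaf → past.
voice: -il → reflexive.
mood: -tho/lub → imperative.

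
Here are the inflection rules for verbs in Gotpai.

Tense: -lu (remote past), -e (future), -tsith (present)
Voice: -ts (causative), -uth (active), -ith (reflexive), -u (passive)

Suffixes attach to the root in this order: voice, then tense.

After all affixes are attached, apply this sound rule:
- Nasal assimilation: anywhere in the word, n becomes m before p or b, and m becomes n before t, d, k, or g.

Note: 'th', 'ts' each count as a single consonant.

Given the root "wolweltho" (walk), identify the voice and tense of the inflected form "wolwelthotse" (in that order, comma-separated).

Segment: wolweltho-ts-e.
voice: -ts → causative.
tense: -e → future.

causative, future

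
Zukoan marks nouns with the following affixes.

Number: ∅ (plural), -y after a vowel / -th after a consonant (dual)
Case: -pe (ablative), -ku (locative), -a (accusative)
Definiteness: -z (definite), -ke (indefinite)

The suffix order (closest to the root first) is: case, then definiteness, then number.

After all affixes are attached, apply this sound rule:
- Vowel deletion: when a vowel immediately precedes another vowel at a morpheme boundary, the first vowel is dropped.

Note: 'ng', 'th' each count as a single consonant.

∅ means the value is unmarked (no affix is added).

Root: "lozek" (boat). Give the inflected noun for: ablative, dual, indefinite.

Attach case ablative -pe → lozekpe.
Attach definiteness indefinite -ke → lozekpeke.
Attach number dual -y (after vowel 'e') → lozekpekey.
Vowel deletion: no change.

lozekpekey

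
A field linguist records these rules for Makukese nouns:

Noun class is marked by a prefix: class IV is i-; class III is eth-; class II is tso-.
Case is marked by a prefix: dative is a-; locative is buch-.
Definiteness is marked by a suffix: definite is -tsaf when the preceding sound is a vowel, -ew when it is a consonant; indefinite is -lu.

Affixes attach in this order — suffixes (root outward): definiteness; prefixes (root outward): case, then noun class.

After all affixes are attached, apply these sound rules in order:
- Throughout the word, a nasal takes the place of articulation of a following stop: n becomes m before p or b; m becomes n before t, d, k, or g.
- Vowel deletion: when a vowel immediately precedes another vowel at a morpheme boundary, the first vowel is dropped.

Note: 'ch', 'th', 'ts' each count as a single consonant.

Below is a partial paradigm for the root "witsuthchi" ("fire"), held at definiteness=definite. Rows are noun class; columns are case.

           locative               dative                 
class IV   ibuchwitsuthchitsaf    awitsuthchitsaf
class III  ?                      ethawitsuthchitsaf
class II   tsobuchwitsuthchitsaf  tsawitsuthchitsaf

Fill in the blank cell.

ethbuchwitsuthchitsaf

Attach case locative buch- → buchwitsuthchi.
Attach definiteness definite -tsaf (after vowel 'i') → buchwitsuthchitsaf.
Attach noun class class III eth- → ethbuchwitsuthchitsaf.
Nasal assimilation: no change.
Vowel deletion: no change.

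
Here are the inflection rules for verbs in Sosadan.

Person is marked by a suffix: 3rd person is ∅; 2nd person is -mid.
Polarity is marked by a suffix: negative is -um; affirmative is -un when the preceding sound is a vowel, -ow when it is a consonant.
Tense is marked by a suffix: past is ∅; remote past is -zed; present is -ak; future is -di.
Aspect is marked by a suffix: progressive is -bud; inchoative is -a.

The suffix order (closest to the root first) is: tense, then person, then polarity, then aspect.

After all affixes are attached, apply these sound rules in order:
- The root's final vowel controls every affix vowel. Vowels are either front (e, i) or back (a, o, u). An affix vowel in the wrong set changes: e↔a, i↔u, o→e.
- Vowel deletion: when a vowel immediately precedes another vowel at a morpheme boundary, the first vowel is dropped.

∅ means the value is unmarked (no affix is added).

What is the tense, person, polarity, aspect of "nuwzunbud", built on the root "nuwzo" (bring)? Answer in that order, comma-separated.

past, 3rd person, affirmative, progressive

Segment: nuwzo-un-bud.
tense: ∅ → past.
person: ∅ → 3rd person.
polarity: -un/ow → affirmative.
aspect: -bud → progressive.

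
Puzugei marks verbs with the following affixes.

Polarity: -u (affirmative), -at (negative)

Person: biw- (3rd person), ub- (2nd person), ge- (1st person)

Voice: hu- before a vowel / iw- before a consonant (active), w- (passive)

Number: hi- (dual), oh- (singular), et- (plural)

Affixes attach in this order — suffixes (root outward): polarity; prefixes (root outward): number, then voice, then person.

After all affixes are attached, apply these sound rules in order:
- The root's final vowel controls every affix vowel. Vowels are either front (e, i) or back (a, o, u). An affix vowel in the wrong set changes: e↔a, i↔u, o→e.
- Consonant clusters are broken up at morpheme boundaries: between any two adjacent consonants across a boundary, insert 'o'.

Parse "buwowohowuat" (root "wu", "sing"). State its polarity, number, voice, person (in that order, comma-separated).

Segment: biw-w-oh-wu-at.
polarity: -at → negative.
number: oh- → singular.
voice: w- → passive.
person: biw- → 3rd person.

negative, singular, passive, 3rd person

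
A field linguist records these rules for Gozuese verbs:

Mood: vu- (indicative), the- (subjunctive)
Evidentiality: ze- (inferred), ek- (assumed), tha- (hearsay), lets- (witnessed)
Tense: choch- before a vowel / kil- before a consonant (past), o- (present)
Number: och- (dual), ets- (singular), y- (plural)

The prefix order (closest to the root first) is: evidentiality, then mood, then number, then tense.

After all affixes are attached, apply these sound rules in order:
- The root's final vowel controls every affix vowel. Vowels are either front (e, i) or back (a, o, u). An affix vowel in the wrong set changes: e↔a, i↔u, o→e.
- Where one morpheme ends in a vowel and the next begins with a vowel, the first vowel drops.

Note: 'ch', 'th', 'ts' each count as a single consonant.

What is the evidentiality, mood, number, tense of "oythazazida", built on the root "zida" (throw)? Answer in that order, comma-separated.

Segment: o-y-the-ze-zida.
evidentiality: ze- → inferred.
mood: the- → subjunctive.
number: y- → plural.
tense: o- → present.

inferred, subjunctive, plural, present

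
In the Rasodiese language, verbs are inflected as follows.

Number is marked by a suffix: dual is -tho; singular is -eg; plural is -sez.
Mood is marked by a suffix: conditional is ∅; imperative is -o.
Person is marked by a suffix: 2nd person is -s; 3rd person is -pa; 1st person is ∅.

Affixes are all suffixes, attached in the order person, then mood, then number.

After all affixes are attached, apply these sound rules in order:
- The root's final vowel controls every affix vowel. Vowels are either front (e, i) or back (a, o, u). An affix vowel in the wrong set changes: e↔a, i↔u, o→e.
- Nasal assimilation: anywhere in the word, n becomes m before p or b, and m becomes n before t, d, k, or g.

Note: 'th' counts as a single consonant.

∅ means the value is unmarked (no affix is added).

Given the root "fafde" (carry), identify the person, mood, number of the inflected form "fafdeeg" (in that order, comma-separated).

Segment: fafde-eg.
person: ∅ → 1st person.
mood: ∅ → conditional.
number: -eg → singular.

1st person, conditional, singular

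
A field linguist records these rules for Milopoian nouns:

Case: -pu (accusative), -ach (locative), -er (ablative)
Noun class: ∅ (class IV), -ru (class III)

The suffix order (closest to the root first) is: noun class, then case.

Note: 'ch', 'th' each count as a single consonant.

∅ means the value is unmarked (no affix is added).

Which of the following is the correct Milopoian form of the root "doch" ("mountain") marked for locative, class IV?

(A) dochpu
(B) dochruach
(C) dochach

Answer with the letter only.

C

noun class = class IV: zero marking, form stays doch.
Attach case locative -ach → dochach.
So the correct form is dochach, option (C).
(A) dochpu is wrong: it uses accusative instead of locative for case.
(B) dochruach is wrong: it uses class III instead of class IV for noun class.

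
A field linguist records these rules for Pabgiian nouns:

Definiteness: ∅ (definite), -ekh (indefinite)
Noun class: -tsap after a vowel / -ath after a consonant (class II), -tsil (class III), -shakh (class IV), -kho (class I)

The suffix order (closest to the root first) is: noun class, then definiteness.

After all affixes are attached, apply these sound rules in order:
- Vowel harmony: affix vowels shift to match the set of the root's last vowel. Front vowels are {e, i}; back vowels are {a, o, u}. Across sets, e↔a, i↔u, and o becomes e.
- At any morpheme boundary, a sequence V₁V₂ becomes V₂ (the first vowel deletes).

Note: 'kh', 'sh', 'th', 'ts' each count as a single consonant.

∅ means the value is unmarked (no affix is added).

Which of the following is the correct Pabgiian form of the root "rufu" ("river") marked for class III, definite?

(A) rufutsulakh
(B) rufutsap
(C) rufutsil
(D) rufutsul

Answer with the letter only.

Attach noun class class III -tsil → rufutsil.
definiteness = definite: zero marking, form stays rufutsil.
Apply vowel harmony: rufutsil → rufutsul.
Vowel deletion: no change.
So the correct form is rufutsul, option (D).
(A) rufutsulakh is wrong: it uses indefinite instead of definite for definiteness.
(C) rufutsil is wrong: it fails to apply the sound rule(s).
(B) rufutsap is wrong: it uses class II instead of class III for noun class.

D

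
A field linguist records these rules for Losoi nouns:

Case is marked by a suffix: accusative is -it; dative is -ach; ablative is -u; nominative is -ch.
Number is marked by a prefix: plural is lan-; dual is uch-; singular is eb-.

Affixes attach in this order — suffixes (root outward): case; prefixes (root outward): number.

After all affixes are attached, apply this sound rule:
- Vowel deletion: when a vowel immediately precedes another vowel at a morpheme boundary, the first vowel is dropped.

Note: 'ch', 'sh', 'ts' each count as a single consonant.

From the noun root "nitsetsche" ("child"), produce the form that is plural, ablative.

lannitsetschu

Attach number plural lan- → lannitsetsche.
Attach case ablative -u → lannitsetscheu.
Apply vowel deletion: lannitsetscheu → lannitsetschu.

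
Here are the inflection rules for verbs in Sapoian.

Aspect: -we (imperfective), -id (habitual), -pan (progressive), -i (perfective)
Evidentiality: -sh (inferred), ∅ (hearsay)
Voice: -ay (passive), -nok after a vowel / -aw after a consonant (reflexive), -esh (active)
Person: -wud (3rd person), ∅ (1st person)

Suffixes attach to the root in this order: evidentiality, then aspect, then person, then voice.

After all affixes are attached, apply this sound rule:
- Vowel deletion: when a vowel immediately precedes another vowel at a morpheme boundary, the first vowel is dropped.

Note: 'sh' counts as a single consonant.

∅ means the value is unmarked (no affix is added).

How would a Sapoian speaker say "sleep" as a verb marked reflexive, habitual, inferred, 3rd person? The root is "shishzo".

Attach evidentiality inferred -sh → shishzosh.
Attach aspect habitual -id → shishzoshid.
Attach person 3rd person -wud → shishzoshidwud.
Attach voice reflexive -aw (after consonant 'd') → shishzoshidwudaw.
Vowel deletion: no change.

shishzoshidwudaw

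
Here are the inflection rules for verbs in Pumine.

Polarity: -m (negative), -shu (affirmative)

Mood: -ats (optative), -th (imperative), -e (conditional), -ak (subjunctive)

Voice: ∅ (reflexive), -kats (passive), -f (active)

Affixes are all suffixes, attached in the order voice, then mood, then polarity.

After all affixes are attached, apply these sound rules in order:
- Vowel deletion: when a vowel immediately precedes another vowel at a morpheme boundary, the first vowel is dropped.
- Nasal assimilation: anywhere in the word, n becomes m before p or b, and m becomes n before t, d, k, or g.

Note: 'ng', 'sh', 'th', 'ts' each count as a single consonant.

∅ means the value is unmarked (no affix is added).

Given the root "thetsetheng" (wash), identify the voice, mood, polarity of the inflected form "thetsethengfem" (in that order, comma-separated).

active, conditional, negative

Segment: thetsetheng-f-e-m.
voice: -f → active.
mood: -e → conditional.
polarity: -m → negative.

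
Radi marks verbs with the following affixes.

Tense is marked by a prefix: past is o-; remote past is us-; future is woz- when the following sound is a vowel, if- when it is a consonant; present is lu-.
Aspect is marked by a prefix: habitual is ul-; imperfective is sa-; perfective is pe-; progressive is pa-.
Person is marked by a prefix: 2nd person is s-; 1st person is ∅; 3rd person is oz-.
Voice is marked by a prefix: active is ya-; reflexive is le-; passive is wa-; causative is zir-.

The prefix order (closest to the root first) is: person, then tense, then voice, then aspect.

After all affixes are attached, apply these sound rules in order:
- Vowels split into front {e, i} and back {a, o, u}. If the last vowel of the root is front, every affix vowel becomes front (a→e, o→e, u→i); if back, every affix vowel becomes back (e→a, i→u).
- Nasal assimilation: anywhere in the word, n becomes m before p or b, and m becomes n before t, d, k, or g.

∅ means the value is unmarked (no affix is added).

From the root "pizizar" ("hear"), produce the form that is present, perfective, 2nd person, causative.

pazurluspizizar

Attach person 2nd person s- → spizizar.
Attach tense present lu- → luspizizar.
Attach voice causative zir- → zirluspizizar.
Attach aspect perfective pe- → pezirluspizizar.
Apply vowel harmony: pezirluspizizar → pazurluspizizar.
Nasal assimilation: no change.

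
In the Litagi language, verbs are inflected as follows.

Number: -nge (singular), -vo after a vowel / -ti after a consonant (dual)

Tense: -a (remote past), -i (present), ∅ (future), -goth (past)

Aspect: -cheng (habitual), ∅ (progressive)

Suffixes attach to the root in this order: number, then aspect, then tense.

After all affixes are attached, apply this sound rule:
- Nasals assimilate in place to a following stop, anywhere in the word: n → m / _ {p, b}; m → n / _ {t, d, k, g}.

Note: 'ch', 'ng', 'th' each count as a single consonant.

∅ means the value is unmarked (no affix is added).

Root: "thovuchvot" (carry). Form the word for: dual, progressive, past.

Attach number dual -ti (after consonant 't') → thovuchvotti.
aspect = progressive: zero marking, form stays thovuchvotti.
Attach tense past -goth → thovuchvottigoth.
Nasal assimilation: no change.

thovuchvottigoth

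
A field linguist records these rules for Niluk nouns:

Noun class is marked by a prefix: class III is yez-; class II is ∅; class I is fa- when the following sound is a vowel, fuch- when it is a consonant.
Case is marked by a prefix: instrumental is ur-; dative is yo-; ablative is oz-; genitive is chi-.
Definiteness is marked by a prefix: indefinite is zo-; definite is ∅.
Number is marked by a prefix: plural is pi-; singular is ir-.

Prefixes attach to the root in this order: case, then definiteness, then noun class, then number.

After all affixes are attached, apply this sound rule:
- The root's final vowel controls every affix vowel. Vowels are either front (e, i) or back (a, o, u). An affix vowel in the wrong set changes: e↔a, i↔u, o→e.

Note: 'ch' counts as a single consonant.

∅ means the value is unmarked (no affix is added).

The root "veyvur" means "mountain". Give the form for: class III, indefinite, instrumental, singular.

Attach case instrumental ur- → urveyvur.
Attach definiteness indefinite zo- → zourveyvur.
Attach noun class class III yez- → yezzourveyvur.
Attach number singular ir- → iryezzourveyvur.
Apply vowel harmony: iryezzourveyvur → uryazzourveyvur.

uryazzourveyvur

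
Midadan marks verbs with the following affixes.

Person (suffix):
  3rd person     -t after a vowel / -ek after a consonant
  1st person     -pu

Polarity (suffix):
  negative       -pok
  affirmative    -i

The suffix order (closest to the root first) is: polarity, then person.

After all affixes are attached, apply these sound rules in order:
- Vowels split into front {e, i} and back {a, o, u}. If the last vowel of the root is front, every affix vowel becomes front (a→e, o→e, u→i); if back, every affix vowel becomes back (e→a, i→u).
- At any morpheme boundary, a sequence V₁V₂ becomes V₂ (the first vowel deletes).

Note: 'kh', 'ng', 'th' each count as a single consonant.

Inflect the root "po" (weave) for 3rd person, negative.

popokak

Attach polarity negative -pok → popok.
Attach person 3rd person -ek (after consonant 'k') → popokek.
Apply vowel harmony: popokek → popokak.
Vowel deletion: no change.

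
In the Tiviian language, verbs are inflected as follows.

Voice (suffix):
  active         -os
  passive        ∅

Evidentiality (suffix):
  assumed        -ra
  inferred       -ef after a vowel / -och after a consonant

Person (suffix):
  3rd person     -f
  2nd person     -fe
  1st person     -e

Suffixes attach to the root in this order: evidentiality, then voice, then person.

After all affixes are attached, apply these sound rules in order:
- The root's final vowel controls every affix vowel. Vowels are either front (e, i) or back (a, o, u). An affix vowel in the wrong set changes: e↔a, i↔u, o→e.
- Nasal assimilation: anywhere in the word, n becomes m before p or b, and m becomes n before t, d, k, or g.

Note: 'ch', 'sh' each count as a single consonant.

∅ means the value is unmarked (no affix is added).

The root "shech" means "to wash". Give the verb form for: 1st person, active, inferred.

Attach evidentiality inferred -och (after consonant 'ch') → shechoch.
Attach voice active -os → shechochos.
Attach person 1st person -e → shechochose.
Apply vowel harmony: shechochose → shechechese.
Nasal assimilation: no change.

shechechese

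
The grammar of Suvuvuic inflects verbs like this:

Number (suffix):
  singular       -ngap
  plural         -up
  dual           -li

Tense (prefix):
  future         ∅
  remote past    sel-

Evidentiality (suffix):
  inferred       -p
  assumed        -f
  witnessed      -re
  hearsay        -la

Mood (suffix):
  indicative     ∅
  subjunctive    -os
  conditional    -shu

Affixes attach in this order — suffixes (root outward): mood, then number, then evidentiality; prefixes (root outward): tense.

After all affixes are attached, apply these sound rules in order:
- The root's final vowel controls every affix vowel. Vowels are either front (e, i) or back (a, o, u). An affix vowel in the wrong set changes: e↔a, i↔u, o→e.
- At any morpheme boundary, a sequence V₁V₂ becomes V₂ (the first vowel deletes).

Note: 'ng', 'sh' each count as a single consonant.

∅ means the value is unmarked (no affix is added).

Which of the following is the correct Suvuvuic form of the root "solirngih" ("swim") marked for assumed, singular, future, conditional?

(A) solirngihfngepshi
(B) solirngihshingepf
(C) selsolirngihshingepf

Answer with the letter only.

tense = future: zero marking, form stays solirngih.
Attach mood conditional -shu → solirngihshu.
Attach number singular -ngap → solirngihshungap.
Attach evidentiality assumed -f → solirngihshungapf.
Apply vowel harmony: solirngihshungapf → solirngihshingepf.
Vowel deletion: no change.
So the correct form is solirngihshingepf, option (B).
(C) selsolirngihshingepf is wrong: it uses remote past instead of future for tense.
(A) solirngihfngepshi is wrong: it has the affixes in the wrong order.

B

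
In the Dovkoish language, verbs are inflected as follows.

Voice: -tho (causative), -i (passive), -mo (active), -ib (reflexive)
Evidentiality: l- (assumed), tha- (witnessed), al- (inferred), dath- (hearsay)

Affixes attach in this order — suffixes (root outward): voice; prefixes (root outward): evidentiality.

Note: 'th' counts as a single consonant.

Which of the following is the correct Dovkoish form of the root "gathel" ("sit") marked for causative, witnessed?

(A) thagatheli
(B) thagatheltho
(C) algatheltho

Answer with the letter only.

Attach evidentiality witnessed tha- → thagathel.
Attach voice causative -tho → thagatheltho.
So the correct form is thagatheltho, option (B).
(C) algatheltho is wrong: it uses inferred instead of witnessed for evidentiality.
(A) thagatheli is wrong: it uses passive instead of causative for voice.

B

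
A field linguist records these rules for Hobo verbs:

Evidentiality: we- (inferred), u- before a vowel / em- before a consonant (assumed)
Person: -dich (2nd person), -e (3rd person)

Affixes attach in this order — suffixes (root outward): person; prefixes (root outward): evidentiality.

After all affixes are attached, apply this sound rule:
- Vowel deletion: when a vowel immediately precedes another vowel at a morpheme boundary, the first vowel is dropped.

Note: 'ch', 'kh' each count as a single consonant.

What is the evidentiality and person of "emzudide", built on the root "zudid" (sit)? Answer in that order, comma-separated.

Segment: em-zudid-e.
evidentiality: u/em- → assumed.
person: -e → 3rd person.

assumed, 3rd person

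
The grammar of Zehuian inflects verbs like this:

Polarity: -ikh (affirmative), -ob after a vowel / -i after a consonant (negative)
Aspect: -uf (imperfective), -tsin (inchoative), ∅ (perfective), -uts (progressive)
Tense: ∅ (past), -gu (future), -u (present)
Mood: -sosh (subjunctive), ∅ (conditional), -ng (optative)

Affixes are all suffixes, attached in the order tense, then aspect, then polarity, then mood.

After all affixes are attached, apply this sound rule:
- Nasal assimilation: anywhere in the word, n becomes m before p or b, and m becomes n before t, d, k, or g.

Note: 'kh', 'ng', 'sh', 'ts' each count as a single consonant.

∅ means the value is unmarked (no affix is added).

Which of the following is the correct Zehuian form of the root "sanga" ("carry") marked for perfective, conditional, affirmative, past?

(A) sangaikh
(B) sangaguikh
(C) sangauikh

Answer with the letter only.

tense = past: zero marking, form stays sanga.
aspect = perfective: zero marking, form stays sanga.
Attach polarity affirmative -ikh → sangaikh.
mood = conditional: zero marking, form stays sangaikh.
Nasal assimilation: no change.
So the correct form is sangaikh, option (A).
(B) sangaguikh is wrong: it uses future instead of past for tense.
(C) sangauikh is wrong: it uses present instead of past for tense.

A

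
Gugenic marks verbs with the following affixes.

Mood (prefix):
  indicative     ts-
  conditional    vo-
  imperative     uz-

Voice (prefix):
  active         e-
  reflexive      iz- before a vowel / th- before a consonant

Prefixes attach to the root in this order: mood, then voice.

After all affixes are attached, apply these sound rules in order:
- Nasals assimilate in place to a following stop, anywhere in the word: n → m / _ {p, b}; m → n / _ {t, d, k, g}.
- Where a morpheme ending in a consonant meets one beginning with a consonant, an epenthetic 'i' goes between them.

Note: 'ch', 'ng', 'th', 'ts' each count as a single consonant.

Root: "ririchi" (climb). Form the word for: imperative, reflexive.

Attach mood imperative uz- → uzririchi.
Attach voice reflexive iz- (before vowel 'u') → izuzririchi.
Nasal assimilation: no change.
Apply epenthesis: izuzririchi → izuziririchi.

izuziririchi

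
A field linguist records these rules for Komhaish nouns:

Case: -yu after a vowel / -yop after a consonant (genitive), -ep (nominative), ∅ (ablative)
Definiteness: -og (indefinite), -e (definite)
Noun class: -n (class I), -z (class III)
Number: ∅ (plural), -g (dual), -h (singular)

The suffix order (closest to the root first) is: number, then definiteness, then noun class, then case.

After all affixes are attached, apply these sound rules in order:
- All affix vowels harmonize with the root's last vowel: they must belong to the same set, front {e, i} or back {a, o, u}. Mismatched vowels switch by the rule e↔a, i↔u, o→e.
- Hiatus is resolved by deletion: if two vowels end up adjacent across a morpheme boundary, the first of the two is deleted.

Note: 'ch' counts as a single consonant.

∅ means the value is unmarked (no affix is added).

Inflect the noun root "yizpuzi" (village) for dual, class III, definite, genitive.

Attach number dual -g → yizpuzig.
Attach definiteness definite -e → yizpuzige.
Attach noun class class III -z → yizpuzigez.
Attach case genitive -yop (after consonant 'z') → yizpuzigezyop.
Apply vowel harmony: yizpuzigezyop → yizpuzigezyep.
Vowel deletion: no change.

yizpuzigezyep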